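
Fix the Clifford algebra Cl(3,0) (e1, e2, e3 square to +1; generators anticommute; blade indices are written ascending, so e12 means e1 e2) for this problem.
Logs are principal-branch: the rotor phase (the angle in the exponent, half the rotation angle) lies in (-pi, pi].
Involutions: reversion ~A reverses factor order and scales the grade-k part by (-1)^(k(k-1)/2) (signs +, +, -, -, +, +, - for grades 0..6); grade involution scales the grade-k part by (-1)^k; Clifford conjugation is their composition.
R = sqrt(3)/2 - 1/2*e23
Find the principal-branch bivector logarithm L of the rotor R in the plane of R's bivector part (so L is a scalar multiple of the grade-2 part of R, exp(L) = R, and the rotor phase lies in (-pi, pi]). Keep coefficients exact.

The scalar part of R is sqrt(3)/2, and that scalar determines the rotor phase on the principal branch; recovering the unit plane as bivector-part over sine of the phase gives L = phase * plane.
Concretely: cos(phase) = sqrt(3)/2 gives phase = ±pi/6, and since phase/sin(phase) is even the sign is immaterial: L = (phase/sin(phase)) * <R>_2 = (pi/3) * <R>_2.
Answer: -pi/6*e23


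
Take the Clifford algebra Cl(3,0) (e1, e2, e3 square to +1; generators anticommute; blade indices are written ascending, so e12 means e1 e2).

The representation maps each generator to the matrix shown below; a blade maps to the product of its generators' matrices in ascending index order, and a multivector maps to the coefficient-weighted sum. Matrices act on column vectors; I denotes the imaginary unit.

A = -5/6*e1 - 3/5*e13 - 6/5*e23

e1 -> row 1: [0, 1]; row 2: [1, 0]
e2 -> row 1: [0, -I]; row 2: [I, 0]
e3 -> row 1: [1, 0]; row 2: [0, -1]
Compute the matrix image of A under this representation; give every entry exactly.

Bivector images (products of the table entries): rho(e13) = rho(e1)rho(e3) = row 1: [0, -1]; row 2: [1, 0]; rho(e23) = rho(e2)rho(e3) = row 1: [0, I]; row 2: [I, 0].
M = (-5/6)*rho(e1) + (-3/5)*rho(e13) + (-6/5)*rho(e23), summed entrywise:
Answer: row 1: [0, -7/30 - 6*I/5]; row 2: [-43/30 - 6*I/5, 0]


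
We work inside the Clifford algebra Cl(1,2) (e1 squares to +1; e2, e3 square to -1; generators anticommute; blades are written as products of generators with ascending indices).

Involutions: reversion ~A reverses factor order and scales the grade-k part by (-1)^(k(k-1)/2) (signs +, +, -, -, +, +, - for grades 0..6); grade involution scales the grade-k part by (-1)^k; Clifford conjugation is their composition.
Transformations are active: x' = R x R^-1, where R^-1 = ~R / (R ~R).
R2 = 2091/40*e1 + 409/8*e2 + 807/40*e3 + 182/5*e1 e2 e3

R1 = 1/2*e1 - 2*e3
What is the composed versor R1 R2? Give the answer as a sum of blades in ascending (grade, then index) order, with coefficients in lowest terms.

Distribute over the terms of R1 (each basis-blade product reordered to ascending indices, repeated generators contracted through their squares):
(1/2*e1) R2 = 2091/80 + 409/16*e1 e2 + 807/80*e1 e3 + 91/5*e2 e3
(-2*e3) R2 = 807/20 + 364/5*e1 e2 + 2091/20*e1 e3 + 409/4*e2 e3
Summing the partial products and collecting blades:
Answer: 5319/80 + 7869/80*e1 e2 + 9171/80*e1 e3 + 2409/20*e2 e3


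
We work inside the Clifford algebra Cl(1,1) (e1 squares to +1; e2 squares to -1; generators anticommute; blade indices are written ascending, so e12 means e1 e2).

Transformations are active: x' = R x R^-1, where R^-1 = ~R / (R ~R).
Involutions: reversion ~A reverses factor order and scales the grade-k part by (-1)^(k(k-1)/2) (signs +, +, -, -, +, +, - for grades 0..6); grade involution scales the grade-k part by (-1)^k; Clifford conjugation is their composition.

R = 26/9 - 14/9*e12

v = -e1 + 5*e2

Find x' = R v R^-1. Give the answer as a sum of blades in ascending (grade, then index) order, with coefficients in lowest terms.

~R = 26/9 + 14/9*e12, and R ~R = 160/27, so R^-1 = ~R / (160/27).
R v = 44/9*e1 + 116/9*e2
Answer: 173/30*e1 + 227/30*e2


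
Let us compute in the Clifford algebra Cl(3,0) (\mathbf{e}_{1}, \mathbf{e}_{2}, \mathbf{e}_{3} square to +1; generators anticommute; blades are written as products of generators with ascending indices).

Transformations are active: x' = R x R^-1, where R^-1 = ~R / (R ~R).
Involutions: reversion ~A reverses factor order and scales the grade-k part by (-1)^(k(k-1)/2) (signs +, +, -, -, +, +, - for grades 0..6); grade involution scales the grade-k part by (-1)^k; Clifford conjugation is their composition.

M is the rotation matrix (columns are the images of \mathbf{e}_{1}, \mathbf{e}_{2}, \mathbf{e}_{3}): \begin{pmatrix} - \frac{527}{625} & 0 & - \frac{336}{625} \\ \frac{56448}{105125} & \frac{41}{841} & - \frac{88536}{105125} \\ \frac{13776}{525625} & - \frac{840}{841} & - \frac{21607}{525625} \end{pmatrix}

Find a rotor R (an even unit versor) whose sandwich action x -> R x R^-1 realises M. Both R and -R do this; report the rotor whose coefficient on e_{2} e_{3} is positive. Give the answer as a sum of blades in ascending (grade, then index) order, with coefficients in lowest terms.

Method: write R = a + b12*e_{1} e_{2} + b13*e_{1} e_{3} + b23*e_{2} e_{3} with a^2 + b12^2 + b13^2 + b23^2 = 1 (so R^-1 = ~R). Expanding the columns R e_j ~R gives tr M = 4a^2 - 1 and, from the antisymmetric part, M21 - M12 = -4a*b12, M13 - M31 = 4a*b13, M32 - M23 = -4a*b23.
Here tr M = -\frac{439189}{525625}, so a^2 = (1 + tr M)/4 = \frac{21609}{525625} and a = ±\frac{147}{725}. Taking a = \frac{147}{725}: M21 - M12 = \frac{56448}{105125}, M13 - M31 = -\frac{296352}{525625}, M32 - M23 = -\frac{16464}{105125}, giving b12 = -\frac{96}{145}, b13 = -\frac{504}{725}, b23 = \frac{28}{145}, i.e. R = \frac{147}{725} - \frac{96}{145} e_{1} e_{2} - \frac{504}{725} e_{1} e_{3} + \frac{28}{145} e_{2} e_{3}.
Its e_{2} e_{3} coefficient is already positive.
Answer: \frac{147}{725} - \frac{96}{145} e_{1} e_{2} - \frac{504}{725} e_{1} e_{3} + \frac{28}{145} e_{2} e_{3}. Recall the cover is two-to-one: with M of trace -\frac{439189}{525625}, both preimages act alike, and the stated e_{2} e_{3} sign chooses the sheet.


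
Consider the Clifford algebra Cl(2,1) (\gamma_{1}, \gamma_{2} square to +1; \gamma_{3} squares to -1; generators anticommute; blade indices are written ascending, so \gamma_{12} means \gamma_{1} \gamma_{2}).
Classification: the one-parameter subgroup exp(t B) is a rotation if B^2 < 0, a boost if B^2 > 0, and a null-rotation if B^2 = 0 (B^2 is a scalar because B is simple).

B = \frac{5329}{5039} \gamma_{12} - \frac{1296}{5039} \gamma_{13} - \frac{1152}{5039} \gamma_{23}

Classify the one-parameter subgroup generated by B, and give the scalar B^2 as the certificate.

B^2 term by term: the squares give (\frac{5329}{5039})^2*(\gamma_{12})^2 + (-\frac{1296}{5039})^2*(\gamma_{13})^2 + (-\frac{1152}{5039})^2*(\gamma_{23})^2 = \frac{28398241}{25391521}*(-1) + \frac{1679616}{25391521}*(+1) + \frac{1327104}{25391521}*(+1) = -1 (each basis 2-blade squares to minus the product of its generators' squares); cross terms between blades sharing an index anticommute and cancel. So B^2 = -1.
Answer: rotation, certificate B^2 = -1. The class reads off the invariant scalar -1 directly.


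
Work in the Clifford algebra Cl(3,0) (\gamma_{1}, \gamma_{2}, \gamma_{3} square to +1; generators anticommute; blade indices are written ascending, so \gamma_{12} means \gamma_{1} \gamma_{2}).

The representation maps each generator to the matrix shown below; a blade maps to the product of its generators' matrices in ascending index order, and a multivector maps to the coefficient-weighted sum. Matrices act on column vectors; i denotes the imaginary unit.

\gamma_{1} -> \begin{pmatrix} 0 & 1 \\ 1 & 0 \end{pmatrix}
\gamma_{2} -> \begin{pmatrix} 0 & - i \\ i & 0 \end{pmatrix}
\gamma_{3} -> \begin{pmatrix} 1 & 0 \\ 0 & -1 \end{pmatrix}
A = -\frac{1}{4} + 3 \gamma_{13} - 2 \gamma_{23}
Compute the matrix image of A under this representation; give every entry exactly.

Bivector images (products of the table entries): rho(\gamma_{13}) = rho(\gamma_{1})rho(\gamma_{3}) = \begin{pmatrix} 0 & -1 \\ 1 & 0 \end{pmatrix}; rho(\gamma_{23}) = rho(\gamma_{2})rho(\gamma_{3}) = \begin{pmatrix} 0 & i \\ i & 0 \end{pmatrix}.
M = (-\frac{1}{4})*1 + (3)*rho(\gamma_{13}) + (-2)*rho(\gamma_{23}), summed entrywise (1 is the identity matrix):
Answer: \begin{pmatrix} - \frac{1}{4} & -3 - 2 i \\ 3 - 2 i & - \frac{1}{4} \end{pmatrix}


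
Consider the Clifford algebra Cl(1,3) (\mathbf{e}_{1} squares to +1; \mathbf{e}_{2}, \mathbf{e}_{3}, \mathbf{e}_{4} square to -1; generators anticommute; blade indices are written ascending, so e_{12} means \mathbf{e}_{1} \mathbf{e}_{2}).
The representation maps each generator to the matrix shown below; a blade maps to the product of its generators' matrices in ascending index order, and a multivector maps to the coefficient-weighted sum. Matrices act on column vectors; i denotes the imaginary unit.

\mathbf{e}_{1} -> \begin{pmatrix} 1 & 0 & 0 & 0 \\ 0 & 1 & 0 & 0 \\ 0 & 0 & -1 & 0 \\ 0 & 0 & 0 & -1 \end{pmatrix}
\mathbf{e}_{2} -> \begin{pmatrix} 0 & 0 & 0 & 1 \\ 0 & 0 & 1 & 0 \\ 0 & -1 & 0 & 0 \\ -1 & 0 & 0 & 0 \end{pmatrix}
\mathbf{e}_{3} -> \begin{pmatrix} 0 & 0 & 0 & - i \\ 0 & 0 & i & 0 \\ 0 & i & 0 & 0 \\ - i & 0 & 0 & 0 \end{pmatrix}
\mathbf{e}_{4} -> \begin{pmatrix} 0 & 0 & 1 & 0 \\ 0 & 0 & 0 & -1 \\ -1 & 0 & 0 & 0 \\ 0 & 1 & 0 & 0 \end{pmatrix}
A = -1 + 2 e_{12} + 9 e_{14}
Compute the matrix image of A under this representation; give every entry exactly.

Bivector images (products of the table entries): rho(e_{12}) = rho(\mathbf{e}_{1})rho(\mathbf{e}_{2}) = \begin{pmatrix} 0 & 0 & 0 & 1 \\ 0 & 0 & 1 & 0 \\ 0 & 1 & 0 & 0 \\ 1 & 0 & 0 & 0 \end{pmatrix}; rho(e_{14}) = rho(\mathbf{e}_{1})rho(\mathbf{e}_{4}) = \begin{pmatrix} 0 & 0 & 1 & 0 \\ 0 & 0 & 0 & -1 \\ 1 & 0 & 0 & 0 \\ 0 & -1 & 0 & 0 \end{pmatrix}.
M = (-1)*1 + (2)*rho(e_{12}) + (9)*rho(e_{14}), summed entrywise (1 is the identity matrix):
Answer: \begin{pmatrix} -1 & 0 & 9 & 2 \\ 0 & -1 & 2 & -9 \\ 9 & 2 & -1 & 0 \\ 2 & -9 & 0 & -1 \end{pmatrix}


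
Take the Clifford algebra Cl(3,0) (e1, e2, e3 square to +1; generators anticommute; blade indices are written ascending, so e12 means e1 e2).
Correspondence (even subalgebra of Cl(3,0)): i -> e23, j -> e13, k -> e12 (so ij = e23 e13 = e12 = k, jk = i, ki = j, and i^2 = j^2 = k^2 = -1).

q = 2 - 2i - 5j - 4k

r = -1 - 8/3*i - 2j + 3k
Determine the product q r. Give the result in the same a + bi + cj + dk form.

In blades: q = 2 - 4*e12 - 5*e13 - 2*e23, r = -1 + 3*e12 - 2*e13 - 8/3*e23.
Distribute q over r term by term (generator squares from the signature, products reordered to ascending indices): (2)*r = -2 + 6*e12 - 4*e13 - 16/3*e23; (-4*e12)*r = 12 + 4*e12 + 32/3*e13 - 8*e23; (-5*e13)*r = -10 - 40/3*e12 + 5*e13 - 15*e23; (-2*e23)*r = -16/3 + 4*e12 + 6*e13 + 2*e23.
Sum: -16/3 + 2/3*e12 + 53/3*e13 - 79/3*e23; translating back through the correspondence:
Answer: -16/3 - 79/3*i + 53/3*j + 2/3*k


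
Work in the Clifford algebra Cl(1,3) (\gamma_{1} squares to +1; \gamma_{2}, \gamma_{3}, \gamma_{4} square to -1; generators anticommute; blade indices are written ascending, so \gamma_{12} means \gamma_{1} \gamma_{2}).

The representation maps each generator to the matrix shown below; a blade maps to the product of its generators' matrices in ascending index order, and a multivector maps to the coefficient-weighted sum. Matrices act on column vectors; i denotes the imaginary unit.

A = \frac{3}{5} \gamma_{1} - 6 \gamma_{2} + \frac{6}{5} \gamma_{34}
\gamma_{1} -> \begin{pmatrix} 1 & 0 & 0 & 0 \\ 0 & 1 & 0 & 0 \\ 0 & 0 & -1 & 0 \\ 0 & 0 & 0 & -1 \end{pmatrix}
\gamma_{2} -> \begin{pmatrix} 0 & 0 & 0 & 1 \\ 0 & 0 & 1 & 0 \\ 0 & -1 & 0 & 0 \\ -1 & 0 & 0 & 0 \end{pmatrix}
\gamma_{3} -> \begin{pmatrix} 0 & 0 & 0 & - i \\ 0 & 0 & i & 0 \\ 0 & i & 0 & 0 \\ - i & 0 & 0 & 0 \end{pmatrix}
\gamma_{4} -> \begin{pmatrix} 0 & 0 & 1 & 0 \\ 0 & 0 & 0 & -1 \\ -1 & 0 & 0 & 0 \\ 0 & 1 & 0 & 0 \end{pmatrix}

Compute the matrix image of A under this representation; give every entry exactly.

Bivector images (products of the table entries): rho(\gamma_{34}) = rho(\gamma_{3})rho(\gamma_{4}) = \begin{pmatrix} 0 & - i & 0 & 0 \\ - i & 0 & 0 & 0 \\ 0 & 0 & 0 & - i \\ 0 & 0 & - i & 0 \end{pmatrix}.
M = (\frac{3}{5})*rho(\gamma_{1}) + (-6)*rho(\gamma_{2}) + (\frac{6}{5})*rho(\gamma_{34}), summed entrywise:
Answer: \begin{pmatrix} \frac{3}{5} & - \frac{6 i}{5} & 0 & -6 \\ - \frac{6 i}{5} & \frac{3}{5} & -6 & 0 \\ 0 & 6 & - \frac{3}{5} & - \frac{6 i}{5} \\ 6 & 0 & - \frac{6 i}{5} & - \frac{3}{5} \end{pmatrix}


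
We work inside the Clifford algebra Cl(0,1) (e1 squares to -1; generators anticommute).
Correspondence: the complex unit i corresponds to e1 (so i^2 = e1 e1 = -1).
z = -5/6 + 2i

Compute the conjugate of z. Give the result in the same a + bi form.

In blades: z = -5/6 + 2*e1.
Conjugation here is Clifford conjugation: the scalar is fixed and the grade-1 and grade-2 blades all flip sign, giving -5/6 - 2*e1; translating back:
Answer: -5/6 - 2i


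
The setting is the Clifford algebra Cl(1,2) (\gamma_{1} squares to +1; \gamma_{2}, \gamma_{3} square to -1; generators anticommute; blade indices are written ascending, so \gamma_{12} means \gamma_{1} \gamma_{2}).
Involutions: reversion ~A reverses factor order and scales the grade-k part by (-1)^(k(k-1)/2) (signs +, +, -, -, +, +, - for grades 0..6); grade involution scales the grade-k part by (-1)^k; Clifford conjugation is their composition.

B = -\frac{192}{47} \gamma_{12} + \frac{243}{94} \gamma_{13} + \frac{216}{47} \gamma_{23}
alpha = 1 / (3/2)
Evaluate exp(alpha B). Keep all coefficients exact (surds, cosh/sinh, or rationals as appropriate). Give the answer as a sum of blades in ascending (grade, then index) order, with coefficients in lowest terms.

B^2 term by term: the squares give (-\frac{192}{47})^2*(\gamma_{12})^2 + (\frac{243}{94})^2*(\gamma_{13})^2 + (\frac{216}{47})^2*(\gamma_{23})^2 = \frac{36864}{2209}*(+1) + \frac{59049}{8836}*(+1) + \frac{46656}{2209}*(-1) = \frac{9}{4} (each basis 2-blade squares to minus the product of its generators' squares); cross terms between blades sharing an index anticommute and cancel. So B^2 = \frac{9}{4}.
B^2 = \frac{9}{4} — the series telescopes hyperbolically here: l = \frac{3}{2}, alpha*l = 1, so exp(alpha B) = cosh(1) + (sinh(1)/(\frac{3}{2}))*B = \cosh{\left(1 \right)} + (\frac{2 \sinh{\left(1 \right)}}{3})*B.
Answer: \cosh{\left(1 \right)} - \frac{128 \sinh{\left(1 \right)}}{47} \gamma_{12} + \frac{81 \sinh{\left(1 \right)}}{47} \gamma_{13} + \frac{144 \sinh{\left(1 \right)}}{47} \gamma_{23}


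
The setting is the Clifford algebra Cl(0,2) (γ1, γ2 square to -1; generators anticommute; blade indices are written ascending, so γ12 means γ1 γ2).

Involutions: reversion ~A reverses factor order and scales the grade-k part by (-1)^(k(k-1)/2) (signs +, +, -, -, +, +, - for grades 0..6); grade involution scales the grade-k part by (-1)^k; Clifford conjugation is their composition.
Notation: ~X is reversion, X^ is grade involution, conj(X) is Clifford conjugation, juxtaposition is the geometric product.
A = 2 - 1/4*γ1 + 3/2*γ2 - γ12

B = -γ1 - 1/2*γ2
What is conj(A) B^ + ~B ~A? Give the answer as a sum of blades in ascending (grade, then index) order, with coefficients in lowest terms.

first term: 1/2 + 3/2*γ1 + 2*γ2 + 13/8*γ12
second term: 1/2 - 5/2*γ1 - 13/8*γ12
Answer: 1 - γ1 + 2*γ2


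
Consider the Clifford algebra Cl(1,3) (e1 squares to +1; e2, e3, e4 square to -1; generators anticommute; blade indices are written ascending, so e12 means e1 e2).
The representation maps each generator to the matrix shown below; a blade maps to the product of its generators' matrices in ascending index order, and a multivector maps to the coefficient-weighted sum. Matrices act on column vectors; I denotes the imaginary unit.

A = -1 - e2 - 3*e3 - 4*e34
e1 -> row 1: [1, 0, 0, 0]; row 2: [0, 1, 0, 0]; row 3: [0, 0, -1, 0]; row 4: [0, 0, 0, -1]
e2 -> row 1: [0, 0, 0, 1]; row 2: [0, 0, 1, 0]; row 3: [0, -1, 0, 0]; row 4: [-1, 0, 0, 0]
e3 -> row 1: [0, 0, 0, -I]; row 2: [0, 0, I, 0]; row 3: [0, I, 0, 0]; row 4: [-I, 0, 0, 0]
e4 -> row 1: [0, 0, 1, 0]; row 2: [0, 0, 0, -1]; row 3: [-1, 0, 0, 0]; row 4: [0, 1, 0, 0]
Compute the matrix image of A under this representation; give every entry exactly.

Bivector images (products of the table entries): rho(e34) = rho(e3)rho(e4) = row 1: [0, -I, 0, 0]; row 2: [-I, 0, 0, 0]; row 3: [0, 0, 0, -I]; row 4: [0, 0, -I, 0].
M = (-1)*1 + (-1)*rho(e2) + (-3)*rho(e3) + (-4)*rho(e34), summed entrywise (1 is the identity matrix):
Answer: row 1: [-1, 4*I, 0, -1 + 3*I]; row 2: [4*I, -1, -1 - 3*I, 0]; row 3: [0, 1 - 3*I, -1, 4*I]; row 4: [1 + 3*I, 0, 4*I, -1]


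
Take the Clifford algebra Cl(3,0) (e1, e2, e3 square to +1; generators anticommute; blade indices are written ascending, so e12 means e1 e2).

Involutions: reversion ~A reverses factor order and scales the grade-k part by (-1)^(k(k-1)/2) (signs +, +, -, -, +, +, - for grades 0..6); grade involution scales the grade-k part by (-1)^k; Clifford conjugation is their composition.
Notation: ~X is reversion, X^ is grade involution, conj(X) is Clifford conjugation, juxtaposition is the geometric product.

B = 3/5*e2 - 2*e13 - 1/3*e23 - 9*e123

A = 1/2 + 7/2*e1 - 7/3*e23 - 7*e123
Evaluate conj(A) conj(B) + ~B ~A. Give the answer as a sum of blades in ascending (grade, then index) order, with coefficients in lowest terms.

first term: -574/9 + 70/3*e1 - 143/10*e2 - 28/5*e3 + 203/30*e12 - 16/5*e13 + 95/3*e23 - 17/3*e123
second term: -574/9 - 70/3*e1 + 143/10*e2 - 28/5*e3 - 203/30*e12 - 16/5*e13 + 95/3*e23 + 17/3*e123
Answer: -1148/9 - 56/5*e3 - 32/5*e13 + 190/3*e23


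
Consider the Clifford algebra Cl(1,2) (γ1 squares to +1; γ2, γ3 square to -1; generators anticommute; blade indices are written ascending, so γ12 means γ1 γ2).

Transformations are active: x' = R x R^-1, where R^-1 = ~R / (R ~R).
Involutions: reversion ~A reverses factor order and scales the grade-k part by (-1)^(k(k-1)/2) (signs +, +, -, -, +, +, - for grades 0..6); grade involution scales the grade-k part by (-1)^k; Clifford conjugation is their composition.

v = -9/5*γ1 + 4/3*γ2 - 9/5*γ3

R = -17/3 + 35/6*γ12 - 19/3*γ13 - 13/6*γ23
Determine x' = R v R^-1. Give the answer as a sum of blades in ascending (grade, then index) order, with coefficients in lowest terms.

~R = -17/3 - 35/6*γ12 + 19/3*γ13 + 13/6*γ23, and R ~R = -112/3, so R^-1 = ~R / (-112/3).
R v = -404/45*γ1 - 43/45*γ2 - 184/45*γ3 + 83/45*γ123
Answer: -239/336*γ1 - 419/420*γ2 + 1907/1680*γ3


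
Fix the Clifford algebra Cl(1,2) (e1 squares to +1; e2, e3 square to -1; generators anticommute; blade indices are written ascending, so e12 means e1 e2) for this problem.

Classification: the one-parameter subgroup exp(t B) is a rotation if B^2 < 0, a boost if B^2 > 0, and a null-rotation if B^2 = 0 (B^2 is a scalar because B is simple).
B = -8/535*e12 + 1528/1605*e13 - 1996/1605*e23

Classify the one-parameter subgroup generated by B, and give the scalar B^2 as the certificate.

B^2 term by term: the squares give (-8/535)^2*(e12)^2 + (1528/1605)^2*(e13)^2 + (-1996/1605)^2*(e23)^2 = 64/286225*(+1) + 2334784/2576025*(+1) + 3984016/2576025*(-1) = -16/25 (each basis 2-blade squares to minus the product of its generators' squares); cross terms between blades sharing an index anticommute and cancel. So B^2 = -16/25.
Answer: rotation, certificate B^2 = -16/25. Because -16/25 is invariant under every versor sandwich, the classification follows from its sign alone.


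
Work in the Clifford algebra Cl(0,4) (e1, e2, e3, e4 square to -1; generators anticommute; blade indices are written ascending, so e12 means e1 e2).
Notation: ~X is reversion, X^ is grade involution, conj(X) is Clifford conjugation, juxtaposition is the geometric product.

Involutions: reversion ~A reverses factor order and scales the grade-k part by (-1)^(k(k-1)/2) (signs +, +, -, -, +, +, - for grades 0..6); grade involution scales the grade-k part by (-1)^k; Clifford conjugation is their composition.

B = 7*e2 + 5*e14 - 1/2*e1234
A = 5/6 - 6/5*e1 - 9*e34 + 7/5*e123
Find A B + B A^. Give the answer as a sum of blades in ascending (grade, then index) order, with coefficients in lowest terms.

first term: 35/6*e2 + 53/10*e4 - 129/10*e12 + 274/5*e13 + 25/6*e14 - 353/5*e234 - 5/12*e1234
second term: 35/6*e2 + 53/10*e4 - 129/10*e12 - 274/5*e13 + 25/6*e14 - 353/5*e234 - 5/12*e1234
Answer: 35/3*e2 + 53/5*e4 - 129/5*e12 + 25/3*e14 - 706/5*e234 - 5/6*e1234


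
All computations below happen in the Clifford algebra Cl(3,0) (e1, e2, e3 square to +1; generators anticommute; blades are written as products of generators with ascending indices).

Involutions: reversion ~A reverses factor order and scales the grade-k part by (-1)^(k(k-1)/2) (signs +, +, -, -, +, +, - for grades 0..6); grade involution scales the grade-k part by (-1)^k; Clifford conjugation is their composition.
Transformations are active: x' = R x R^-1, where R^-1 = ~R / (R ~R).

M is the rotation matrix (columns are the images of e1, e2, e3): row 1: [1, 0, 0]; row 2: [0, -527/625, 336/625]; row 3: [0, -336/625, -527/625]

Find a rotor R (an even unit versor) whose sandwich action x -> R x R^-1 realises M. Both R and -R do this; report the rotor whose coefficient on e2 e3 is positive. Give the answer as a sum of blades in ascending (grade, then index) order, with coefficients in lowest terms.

Method: write R = a + b12*e1 e2 + b13*e1 e3 + b23*e2 e3 with a^2 + b12^2 + b13^2 + b23^2 = 1 (so R^-1 = ~R). Expanding the columns R e_j ~R gives tr M = 4a^2 - 1 and, from the antisymmetric part, M21 - M12 = -4a*b12, M13 - M31 = 4a*b13, M32 - M23 = -4a*b23.
Here tr M = -429/625, so a^2 = (1 + tr M)/4 = 49/625 and a = ±7/25. Taking a = 7/25: M21 - M12 = 0, M13 - M31 = 0, M32 - M23 = -672/625, giving b12 = 0, b13 = 0, b23 = 24/25, i.e. R = 7/25 + 24/25*e2 e3.
Its e2 e3 coefficient is already positive.
Answer: 7/25 + 24/25*e2 e3. Sheet selection: the two-to-one cover makes ±R indistinguishable at the matrix level (trace -429/625), so uniqueness comes from the required sign on e2 e3.


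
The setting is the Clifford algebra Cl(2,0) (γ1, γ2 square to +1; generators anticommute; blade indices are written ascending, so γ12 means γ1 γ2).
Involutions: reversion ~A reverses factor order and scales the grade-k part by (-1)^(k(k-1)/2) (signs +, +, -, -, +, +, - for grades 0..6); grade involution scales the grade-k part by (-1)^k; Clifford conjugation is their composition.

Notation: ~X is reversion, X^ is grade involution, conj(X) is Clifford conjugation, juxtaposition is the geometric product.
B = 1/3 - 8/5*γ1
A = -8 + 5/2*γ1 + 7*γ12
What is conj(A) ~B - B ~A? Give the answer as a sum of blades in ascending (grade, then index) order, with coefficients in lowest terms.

first term: 4/3 + 359/30*γ1 - 56/5*γ2 - 7/3*γ12
second term: -20/3 + 409/30*γ1 + 56/5*γ2 - 7/3*γ12
Answer: 8 - 5/3*γ1 - 112/5*γ2


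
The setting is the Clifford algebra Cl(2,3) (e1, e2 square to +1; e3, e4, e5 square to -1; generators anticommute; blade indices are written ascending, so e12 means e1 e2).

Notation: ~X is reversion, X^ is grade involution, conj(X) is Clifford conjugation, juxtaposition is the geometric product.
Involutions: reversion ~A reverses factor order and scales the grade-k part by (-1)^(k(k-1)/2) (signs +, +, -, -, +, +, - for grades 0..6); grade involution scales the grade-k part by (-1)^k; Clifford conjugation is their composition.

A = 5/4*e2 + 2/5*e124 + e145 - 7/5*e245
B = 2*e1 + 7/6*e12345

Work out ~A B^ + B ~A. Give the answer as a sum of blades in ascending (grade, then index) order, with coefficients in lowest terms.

first term: 5/2*e12 - 49/30*e13 - 7/6*e23 + 4/5*e24 - 7/15*e35 + 2*e45 + 14/5*e1245 + 35/24*e1345
second term: 5/2*e12 + 49/30*e13 + 7/6*e23 - 4/5*e24 + 7/15*e35 - 2*e45 + 14/5*e1245 - 35/24*e1345
Answer: 5*e12 + 28/5*e1245


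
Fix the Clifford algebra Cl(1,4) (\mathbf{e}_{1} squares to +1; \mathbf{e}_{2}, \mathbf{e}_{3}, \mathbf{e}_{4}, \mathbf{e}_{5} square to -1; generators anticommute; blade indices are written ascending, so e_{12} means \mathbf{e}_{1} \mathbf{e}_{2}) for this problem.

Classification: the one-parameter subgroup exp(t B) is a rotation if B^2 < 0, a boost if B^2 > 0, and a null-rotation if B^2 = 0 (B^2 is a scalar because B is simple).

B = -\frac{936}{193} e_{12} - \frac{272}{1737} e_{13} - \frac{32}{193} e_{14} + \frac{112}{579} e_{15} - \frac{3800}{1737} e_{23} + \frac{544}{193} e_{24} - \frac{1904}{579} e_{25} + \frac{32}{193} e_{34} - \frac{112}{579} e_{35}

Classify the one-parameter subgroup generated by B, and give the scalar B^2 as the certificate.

B^2 term by term: the squares give (-\frac{936}{193})^2*(e_{12})^2 + (-\frac{272}{1737})^2*(e_{13})^2 + (-\frac{32}{193})^2*(e_{14})^2 + (\frac{112}{579})^2*(e_{15})^2 + (-\frac{3800}{1737})^2*(e_{23})^2 + (\frac{544}{193})^2*(e_{24})^2 + (-\frac{1904}{579})^2*(e_{25})^2 + (\frac{32}{193})^2*(e_{34})^2 + (-\frac{112}{579})^2*(e_{35})^2 = \frac{876096}{37249}*(+1) + \frac{73984}{3017169}*(+1) + \frac{1024}{37249}*(+1) + \frac{12544}{335241}*(+1) + \frac{14440000}{3017169}*(-1) + \frac{295936}{37249}*(-1) + \frac{3625216}{335241}*(-1) + \frac{1024}{37249}*(-1) + \frac{12544}{335241}*(-1) = 0 (each basis 2-blade squares to minus the product of its generators' squares); cross terms between blades sharing an index anticommute and cancel; the commuting (index-disjoint) pairs give grade-4 terms 2*c*c'*(blade product), which cancel blade by blade — e_{1234}: -\frac{59904}{37249} + \frac{295936}{335241} + \frac{243200}{335241} = 0; e_{1235}: \frac{69888}{37249} - \frac{1035776}{1005723} - \frac{851200}{1005723} = 0; e_{1245}: -\frac{121856}{111747} + \frac{121856}{111747} = 0; e_{1345}: -\frac{7168}{111747} + \frac{7168}{111747} = 0; e_{2345}: \frac{121856}{111747} - \frac{121856}{111747} = 0 — confirming B is simple. So B^2 = 0.
Answer: null-rotation, certificate B^2 = 0. The invariant at work: B^2 = 0 is unchanged by conjugation, hence its sign classifies the subgroup whatever basis B is written in.


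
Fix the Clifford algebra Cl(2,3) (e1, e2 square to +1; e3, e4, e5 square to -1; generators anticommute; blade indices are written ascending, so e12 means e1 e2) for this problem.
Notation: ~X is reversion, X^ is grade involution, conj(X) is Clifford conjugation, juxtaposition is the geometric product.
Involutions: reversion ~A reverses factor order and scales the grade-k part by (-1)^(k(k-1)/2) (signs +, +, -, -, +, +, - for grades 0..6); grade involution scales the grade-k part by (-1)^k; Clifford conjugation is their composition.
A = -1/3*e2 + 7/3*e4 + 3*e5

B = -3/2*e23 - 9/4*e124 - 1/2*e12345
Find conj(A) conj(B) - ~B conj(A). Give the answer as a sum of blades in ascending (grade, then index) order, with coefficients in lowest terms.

first term: 1/2*e3 - 21/4*e12 + 3/4*e14 - 7/2*e234 - 9/2*e235 + 3/2*e1234 - 7/6*e1235 - 27/4*e1245 - 1/6*e1345
second term: -1/2*e3 + 21/4*e12 - 3/4*e14 - 7/2*e234 - 9/2*e235 - 3/2*e1234 + 7/6*e1235 - 27/4*e1245 + 1/6*e1345
Answer: e3 - 21/2*e12 + 3/2*e14 + 3*e1234 - 7/3*e1235 - 1/3*e1345


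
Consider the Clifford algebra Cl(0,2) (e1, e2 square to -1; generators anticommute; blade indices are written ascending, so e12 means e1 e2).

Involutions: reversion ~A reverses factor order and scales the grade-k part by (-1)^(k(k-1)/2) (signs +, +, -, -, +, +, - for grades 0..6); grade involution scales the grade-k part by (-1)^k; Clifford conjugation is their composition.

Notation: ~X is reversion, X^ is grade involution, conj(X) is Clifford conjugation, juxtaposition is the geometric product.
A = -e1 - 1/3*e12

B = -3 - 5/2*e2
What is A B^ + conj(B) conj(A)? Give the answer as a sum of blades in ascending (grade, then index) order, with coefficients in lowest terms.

first term: 23/6*e1 - 3/2*e12
second term: -13/6*e1 - 7/2*e12
Answer: 5/3*e1 - 5*e12


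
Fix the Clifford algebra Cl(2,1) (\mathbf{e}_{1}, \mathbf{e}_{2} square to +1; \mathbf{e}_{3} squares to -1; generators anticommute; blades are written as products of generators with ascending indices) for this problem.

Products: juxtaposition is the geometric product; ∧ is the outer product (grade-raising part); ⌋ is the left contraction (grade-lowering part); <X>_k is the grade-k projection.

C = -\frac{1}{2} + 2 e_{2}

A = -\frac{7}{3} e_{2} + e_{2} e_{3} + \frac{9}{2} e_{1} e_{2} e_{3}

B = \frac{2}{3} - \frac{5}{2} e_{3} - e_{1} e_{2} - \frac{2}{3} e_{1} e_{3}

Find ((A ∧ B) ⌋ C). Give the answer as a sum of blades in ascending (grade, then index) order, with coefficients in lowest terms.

step 1: -\frac{14}{9} e_{2} + \frac{13}{2} e_{2} e_{3} + \frac{13}{9} e_{1} e_{2} e_{3}
step 2: -\frac{28}{9}
Answer: -\frac{28}{9}


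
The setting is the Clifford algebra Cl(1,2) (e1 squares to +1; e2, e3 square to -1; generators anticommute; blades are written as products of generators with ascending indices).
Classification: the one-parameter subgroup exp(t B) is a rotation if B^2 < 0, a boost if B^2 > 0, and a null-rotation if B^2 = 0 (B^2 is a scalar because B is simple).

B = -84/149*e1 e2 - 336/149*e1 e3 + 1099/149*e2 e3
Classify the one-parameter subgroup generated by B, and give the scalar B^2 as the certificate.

B^2 term by term: the squares give (-84/149)^2*(e1 e2)^2 + (-336/149)^2*(e1 e3)^2 + (1099/149)^2*(e2 e3)^2 = 7056/22201*(+1) + 112896/22201*(+1) + 1207801/22201*(-1) = -49 (each basis 2-blade squares to minus the product of its generators' squares); cross terms between blades sharing an index anticommute and cancel. So B^2 = -49.
Answer: rotation, certificate B^2 = -49. Why this suffices: the scalar -49 survives any versor conjugation, so its sign alone determines the class however B is presented.


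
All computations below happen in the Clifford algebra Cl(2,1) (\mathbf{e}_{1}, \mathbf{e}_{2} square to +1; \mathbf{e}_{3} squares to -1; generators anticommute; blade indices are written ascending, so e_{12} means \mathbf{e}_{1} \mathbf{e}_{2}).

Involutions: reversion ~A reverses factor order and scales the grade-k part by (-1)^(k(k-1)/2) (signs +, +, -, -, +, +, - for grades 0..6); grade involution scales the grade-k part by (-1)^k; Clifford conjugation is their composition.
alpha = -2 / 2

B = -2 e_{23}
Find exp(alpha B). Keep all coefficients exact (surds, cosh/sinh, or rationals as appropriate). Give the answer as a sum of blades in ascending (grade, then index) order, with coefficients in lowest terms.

B^2 = (-2)^2*(e_{23})^2 = 4*(+1) = 4 (a basis 2-blade squares to minus the product of its generators' squares).
B^2 = 4 — since the square is positive, the closed form is hyperbolic: l = 2, alpha*l = -2, so exp(alpha B) = cosh(-2) + (sinh(-2)/2)*B = \cosh{\left(2 \right)} + (- \frac{\sinh{\left(2 \right)}}{2})*B.
Answer: \cosh{\left(2 \right)} + \sinh{\left(2 \right)} e_{23}


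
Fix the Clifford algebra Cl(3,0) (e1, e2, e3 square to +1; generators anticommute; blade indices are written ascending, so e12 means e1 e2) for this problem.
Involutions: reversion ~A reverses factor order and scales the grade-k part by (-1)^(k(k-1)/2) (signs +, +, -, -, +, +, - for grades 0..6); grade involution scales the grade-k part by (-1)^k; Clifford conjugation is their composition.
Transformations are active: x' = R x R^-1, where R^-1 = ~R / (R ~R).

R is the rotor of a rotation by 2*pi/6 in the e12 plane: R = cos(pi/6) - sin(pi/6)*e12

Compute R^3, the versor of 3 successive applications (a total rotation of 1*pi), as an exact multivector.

Because a rotor carries half the rotation angle, composing 3 copies of this e12-plane rotor multiplies the phase: 3*(pi/6) = pi/2, hence R^3 = cos(pi/2) - sin(pi/2)*e12.
cos(pi/2) = 0 and sin(pi/2) = 1, so R^3 = -e12. The net rotation is 1*pi; the rotor keeps the half-angle phase exactly.
Answer: -e12


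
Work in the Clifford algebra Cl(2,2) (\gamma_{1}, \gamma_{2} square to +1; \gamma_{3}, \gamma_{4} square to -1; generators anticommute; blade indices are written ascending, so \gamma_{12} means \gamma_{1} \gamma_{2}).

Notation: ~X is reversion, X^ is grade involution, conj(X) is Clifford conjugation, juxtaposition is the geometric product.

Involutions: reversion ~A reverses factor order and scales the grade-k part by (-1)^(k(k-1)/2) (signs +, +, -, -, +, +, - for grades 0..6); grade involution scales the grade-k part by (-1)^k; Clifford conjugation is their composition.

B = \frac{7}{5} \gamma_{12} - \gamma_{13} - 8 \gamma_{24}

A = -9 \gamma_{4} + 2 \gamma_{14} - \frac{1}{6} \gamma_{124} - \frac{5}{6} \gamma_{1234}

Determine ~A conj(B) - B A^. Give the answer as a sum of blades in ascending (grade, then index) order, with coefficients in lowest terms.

first term: \frac{4}{3} \gamma_{1} - 72 \gamma_{2} + \frac{7}{30} \gamma_{4} - 16 \gamma_{12} + \frac{20}{3} \gamma_{13} + \frac{109}{30} \gamma_{24} - \frac{19}{6} \gamma_{34} + \frac{63}{5} \gamma_{124} - 9 \gamma_{134} - \frac{1}{6} \gamma_{234}
second term: -\frac{4}{3} \gamma_{1} + 72 \gamma_{2} - \frac{7}{30} \gamma_{4} + 16 \gamma_{12} - \frac{20}{3} \gamma_{13} - \frac{109}{30} \gamma_{24} + \frac{19}{6} \gamma_{34} + \frac{63}{5} \gamma_{124} - 9 \gamma_{134} - \frac{1}{6} \gamma_{234}
Answer: \frac{8}{3} \gamma_{1} - 144 \gamma_{2} + \frac{7}{15} \gamma_{4} - 32 \gamma_{12} + \frac{40}{3} \gamma_{13} + \frac{109}{15} \gamma_{24} - \frac{19}{3} \gamma_{34}


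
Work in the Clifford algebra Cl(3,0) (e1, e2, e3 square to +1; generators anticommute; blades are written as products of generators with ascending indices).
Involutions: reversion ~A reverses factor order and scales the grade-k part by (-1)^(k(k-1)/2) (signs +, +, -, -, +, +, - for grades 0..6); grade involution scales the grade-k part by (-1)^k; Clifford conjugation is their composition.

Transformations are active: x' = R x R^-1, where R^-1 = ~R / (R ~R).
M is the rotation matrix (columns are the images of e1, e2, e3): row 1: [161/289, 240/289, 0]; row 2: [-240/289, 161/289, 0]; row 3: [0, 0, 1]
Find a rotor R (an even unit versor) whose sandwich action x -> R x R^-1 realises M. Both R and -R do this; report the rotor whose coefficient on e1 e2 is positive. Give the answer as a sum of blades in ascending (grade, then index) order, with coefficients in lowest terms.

Method: write R = a + b12*e1 e2 + b13*e1 e3 + b23*e2 e3 with a^2 + b12^2 + b13^2 + b23^2 = 1 (so R^-1 = ~R). Expanding the columns R e_j ~R gives tr M = 4a^2 - 1 and, from the antisymmetric part, M21 - M12 = -4a*b12, M13 - M31 = 4a*b13, M32 - M23 = -4a*b23.
Here tr M = 611/289, so a^2 = (1 + tr M)/4 = 225/289 and a = ±15/17. Taking a = 15/17: M21 - M12 = -480/289, M13 - M31 = 0, M32 - M23 = 0, giving b12 = 8/17, b13 = 0, b23 = 0, i.e. R = 15/17 + 8/17*e1 e2.
Its e1 e2 coefficient is already positive.
Answer: 15/17 + 8/17*e1 e2. Key observation: the double cover Spin(3) -> SO(3) sends R and -R to the same matrix (trace 611/289 here), so the stated sign of the e1 e2 coefficient is what selects one sheet.


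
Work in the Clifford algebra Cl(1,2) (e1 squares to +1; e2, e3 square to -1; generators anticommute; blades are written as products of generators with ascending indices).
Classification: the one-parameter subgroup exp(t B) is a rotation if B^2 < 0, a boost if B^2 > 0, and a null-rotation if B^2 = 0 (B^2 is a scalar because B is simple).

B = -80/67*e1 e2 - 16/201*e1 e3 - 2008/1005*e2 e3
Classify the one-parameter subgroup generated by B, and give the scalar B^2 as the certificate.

B^2 term by term: the squares give (-80/67)^2*(e1 e2)^2 + (-16/201)^2*(e1 e3)^2 + (-2008/1005)^2*(e2 e3)^2 = 6400/4489*(+1) + 256/40401*(+1) + 4032064/1010025*(-1) = -64/25 (each basis 2-blade squares to minus the product of its generators' squares); cross terms between blades sharing an index anticommute and cancel. So B^2 = -64/25.
Answer: rotation, certificate B^2 = -64/25. One invariant decides it: the square -64/25 survives every conjugation, and its sign is exactly the classification.


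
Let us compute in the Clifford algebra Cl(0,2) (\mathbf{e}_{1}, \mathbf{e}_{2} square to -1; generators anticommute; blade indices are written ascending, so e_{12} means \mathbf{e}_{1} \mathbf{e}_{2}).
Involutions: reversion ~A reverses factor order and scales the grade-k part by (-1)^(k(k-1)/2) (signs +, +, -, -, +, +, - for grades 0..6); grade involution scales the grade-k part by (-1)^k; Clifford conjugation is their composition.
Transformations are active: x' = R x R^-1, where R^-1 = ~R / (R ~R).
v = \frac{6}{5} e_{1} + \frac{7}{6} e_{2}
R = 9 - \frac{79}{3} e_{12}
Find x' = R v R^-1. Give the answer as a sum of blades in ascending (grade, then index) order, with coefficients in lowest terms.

~R = 9 + \frac{79}{3} e_{12}, and R ~R = \frac{6970}{9}, so R^-1 = ~R / (\frac{6970}{9}).
R v = \frac{3737}{90} e_{1} - \frac{211}{10} e_{2}
Answer: -\frac{8187}{34850} e_{1} - \frac{86624}{52275} e_{2}


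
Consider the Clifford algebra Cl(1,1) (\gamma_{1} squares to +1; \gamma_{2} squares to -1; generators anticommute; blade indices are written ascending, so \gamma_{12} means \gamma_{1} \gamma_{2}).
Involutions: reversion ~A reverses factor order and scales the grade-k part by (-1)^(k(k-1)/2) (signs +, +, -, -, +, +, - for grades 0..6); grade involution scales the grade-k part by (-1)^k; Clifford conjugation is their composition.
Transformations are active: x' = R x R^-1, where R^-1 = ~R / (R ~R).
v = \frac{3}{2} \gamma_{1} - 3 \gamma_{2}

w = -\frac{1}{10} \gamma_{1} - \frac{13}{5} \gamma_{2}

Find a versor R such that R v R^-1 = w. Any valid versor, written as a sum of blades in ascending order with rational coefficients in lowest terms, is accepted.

Equal squares first: v^2 = w^2 = -\frac{27}{4}. Then v + w = \frac{7}{5} \gamma_{1} - \frac{28}{5} \gamma_{2} is a versor taking v to w, provided it is invertible.
Answer: \frac{7}{5} \gamma_{1} - \frac{28}{5} \gamma_{2}


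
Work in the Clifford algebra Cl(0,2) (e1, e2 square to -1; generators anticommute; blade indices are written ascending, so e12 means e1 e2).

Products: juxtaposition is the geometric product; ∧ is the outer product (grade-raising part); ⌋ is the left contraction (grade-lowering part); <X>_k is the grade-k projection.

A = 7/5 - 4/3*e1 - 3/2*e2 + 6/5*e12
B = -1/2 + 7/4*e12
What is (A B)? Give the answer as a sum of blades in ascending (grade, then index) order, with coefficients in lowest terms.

step 1: -14/5 - 47/24*e1 + 37/12*e2 + 37/20*e12
Answer: -14/5 - 47/24*e1 + 37/12*e2 + 37/20*e12


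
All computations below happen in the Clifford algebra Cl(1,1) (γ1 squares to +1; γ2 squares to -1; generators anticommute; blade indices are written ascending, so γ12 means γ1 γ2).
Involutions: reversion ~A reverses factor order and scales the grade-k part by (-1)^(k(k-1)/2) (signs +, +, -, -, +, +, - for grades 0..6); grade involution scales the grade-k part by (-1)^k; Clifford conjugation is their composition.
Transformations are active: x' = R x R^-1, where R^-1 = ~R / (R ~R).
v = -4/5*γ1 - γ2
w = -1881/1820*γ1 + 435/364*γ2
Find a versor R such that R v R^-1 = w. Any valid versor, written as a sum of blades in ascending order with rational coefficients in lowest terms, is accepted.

The midline construction: v and w both square to -9/25, so reflecting in their sum -3337/1820*γ1 + 71/364*γ2 exchanges them.
Answer: -3337/1820*γ1 + 71/364*γ2


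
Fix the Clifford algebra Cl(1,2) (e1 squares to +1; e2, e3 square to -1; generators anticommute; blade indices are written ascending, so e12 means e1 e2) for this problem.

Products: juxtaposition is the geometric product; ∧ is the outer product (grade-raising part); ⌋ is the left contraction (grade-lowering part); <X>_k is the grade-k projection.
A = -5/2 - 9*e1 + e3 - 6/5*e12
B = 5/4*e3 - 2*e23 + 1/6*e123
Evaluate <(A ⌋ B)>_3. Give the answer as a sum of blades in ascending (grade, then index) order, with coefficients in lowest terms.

step 1: -5/4 - 2*e2 - 133/40*e3 - 1/6*e12 + 7/2*e23 - 5/12*e123
step 2: -5/12*e123
Answer: -5/12*e123


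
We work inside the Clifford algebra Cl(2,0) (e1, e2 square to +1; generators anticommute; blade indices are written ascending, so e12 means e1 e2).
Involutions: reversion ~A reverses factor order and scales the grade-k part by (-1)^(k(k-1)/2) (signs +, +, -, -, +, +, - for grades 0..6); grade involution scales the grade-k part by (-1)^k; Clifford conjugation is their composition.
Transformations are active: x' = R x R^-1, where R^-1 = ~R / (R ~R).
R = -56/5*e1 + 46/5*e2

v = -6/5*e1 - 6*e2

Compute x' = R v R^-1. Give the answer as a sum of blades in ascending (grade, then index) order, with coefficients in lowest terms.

~R = -56/5*e1 + 46/5*e2, and R ~R = 5252/25, so R^-1 = ~R / (5252/25).
R v = -1044/25 + 1956/25*e12
Answer: 7422/1313*e1 + 15378/6565*e2
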